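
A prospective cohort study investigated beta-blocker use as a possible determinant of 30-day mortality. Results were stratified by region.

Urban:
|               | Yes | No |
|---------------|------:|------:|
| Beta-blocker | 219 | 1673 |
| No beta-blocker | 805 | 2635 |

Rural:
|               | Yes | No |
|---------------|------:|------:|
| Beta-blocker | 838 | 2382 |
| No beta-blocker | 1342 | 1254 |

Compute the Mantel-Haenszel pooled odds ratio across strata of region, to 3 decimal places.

OR_MH = Σ(aᵢdᵢ/nᵢ) / Σ(bᵢcᵢ/nᵢ), where nᵢ is the stratum total.
Stratum 1 (Urban): n = 5332; a·d/n = 219·2635/5332 = 108.2267; b·c/n = 1673·805/5332 = 252.5816
Stratum 2 (Rural): n = 5816; a·d/n = 838·1254/5816 = 180.6829; b·c/n = 2382·1342/5816 = 549.6293
OR_MH = (108.2267 + 180.6829) / (252.5816 + 549.6293) = 288.9097 / 802.2109 = 0.36014

0.360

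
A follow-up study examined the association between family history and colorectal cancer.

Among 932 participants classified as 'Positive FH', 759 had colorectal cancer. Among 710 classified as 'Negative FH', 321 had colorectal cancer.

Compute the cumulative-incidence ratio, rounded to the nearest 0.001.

From the description: a = 759, b = 173, c = 321, d = 389.
Risk in exposed = 759/932 = 0.81438; risk in unexposed = 321/710 = 0.45211.
RR = 0.81438 / 0.45211 = 1.80127
The risk among the exposed is 1.80 times that among the unexposed.

1.801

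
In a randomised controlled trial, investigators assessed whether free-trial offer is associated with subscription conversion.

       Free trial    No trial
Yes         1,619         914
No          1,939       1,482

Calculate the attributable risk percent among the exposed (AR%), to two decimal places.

Reading the table with exposure as columns: a = 1619 (Free trial, case), b = 1939 (Free trial, non-case), c = 914 (No trial, case), d = 1482.
Risk in exposed = 1619/3558 = 0.45503; risk in unexposed = 914/2396 = 0.38147.
RR = 0.45503/0.38147 = 1.19284
AR% = (RR − 1)/RR × 100 = (1.19284 − 1)/1.19284 × 100 = 16.1663%

16.17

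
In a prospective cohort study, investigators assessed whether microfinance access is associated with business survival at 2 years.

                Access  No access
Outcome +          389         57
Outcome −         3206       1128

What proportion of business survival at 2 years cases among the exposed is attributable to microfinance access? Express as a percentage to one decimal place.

55.5

Reading the table with exposure as columns: a = 389 (Access, case), b = 3206 (Access, non-case), c = 57 (No access, case), d = 1128.
Risk in exposed = 389/3595 = 0.10821; risk in unexposed = 57/1185 = 0.04810.
RR = 0.10821/0.04810 = 2.24954
AR% = (RR − 1)/RR × 100 = (2.24954 − 1)/2.24954 × 100 = 55.5465%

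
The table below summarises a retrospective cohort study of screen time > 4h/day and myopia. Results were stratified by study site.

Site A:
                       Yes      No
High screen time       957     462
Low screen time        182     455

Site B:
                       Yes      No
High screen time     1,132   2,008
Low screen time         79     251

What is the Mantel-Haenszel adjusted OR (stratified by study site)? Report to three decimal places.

OR_MH = Σ(aᵢdᵢ/nᵢ) / Σ(bᵢcᵢ/nᵢ), where nᵢ is the stratum total.
Stratum 1 (Site A): n = 2056; a·d/n = 957·455/2056 = 211.7875; b·c/n = 462·182/2056 = 40.8969
Stratum 2 (Site B): n = 3470; a·d/n = 1132·251/3470 = 81.8824; b·c/n = 2008·79/3470 = 45.7153
OR_MH = (211.7875 + 81.8824) / (40.8969 + 45.7153) = 293.6699 / 86.6122 = 3.39063

3.391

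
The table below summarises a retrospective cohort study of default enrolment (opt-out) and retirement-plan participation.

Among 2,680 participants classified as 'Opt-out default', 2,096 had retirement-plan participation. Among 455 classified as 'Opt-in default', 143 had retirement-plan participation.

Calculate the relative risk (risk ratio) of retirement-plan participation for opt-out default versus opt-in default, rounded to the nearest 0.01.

2.49

From the description: a = 2096, b = 584, c = 143, d = 312.
Risk in exposed = 2096/2680 = 0.78209; risk in unexposed = 143/455 = 0.31429.
RR = 0.78209 / 0.31429 = 2.48847
The risk among the exposed is 2.49 times that among the unexposed.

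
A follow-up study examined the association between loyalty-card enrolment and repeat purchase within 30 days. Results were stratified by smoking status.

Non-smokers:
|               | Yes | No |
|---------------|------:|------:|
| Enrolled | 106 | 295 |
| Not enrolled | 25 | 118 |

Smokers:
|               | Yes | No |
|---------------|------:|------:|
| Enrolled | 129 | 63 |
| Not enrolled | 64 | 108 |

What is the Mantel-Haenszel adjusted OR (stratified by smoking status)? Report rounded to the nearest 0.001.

OR_MH = Σ(aᵢdᵢ/nᵢ) / Σ(bᵢcᵢ/nᵢ), where nᵢ is the stratum total.
Stratum 1 (Non-smokers): n = 544; a·d/n = 106·118/544 = 22.9926; b·c/n = 295·25/544 = 13.5570
Stratum 2 (Smokers): n = 364; a·d/n = 129·108/364 = 38.2747; b·c/n = 63·64/364 = 11.0769
OR_MH = (22.9926 + 38.2747) / (13.5570 + 11.0769) = 61.2674 / 24.6339 = 2.48712

2.487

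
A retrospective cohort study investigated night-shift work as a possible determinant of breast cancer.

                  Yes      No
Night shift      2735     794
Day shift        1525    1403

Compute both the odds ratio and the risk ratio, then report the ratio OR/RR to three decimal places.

Cells: a = 2735, b = 794, c = 1525, d = 1403.
OR = (2735·1403)/(794·1525) = 3837205/1210850 = 3.16902
Risk in exposed = 2735/3529 = 0.77501; risk in unexposed = 1525/2928 = 0.52083; RR = 1.48801
OR/RR = 3.16902 / 1.48801 = 2.12970
The outcome is not rare, so the OR lies further from 1 than the RR.

2.130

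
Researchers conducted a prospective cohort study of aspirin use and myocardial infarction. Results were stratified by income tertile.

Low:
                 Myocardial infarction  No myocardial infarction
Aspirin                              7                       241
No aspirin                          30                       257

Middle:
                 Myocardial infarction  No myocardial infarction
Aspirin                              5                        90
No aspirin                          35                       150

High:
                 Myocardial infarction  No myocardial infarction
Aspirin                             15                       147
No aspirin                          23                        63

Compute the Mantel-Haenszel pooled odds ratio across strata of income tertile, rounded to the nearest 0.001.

OR_MH = Σ(aᵢdᵢ/nᵢ) / Σ(bᵢcᵢ/nᵢ), where nᵢ is the stratum total.
Stratum 1 (Low): n = 535; a·d/n = 7·257/535 = 3.3626; b·c/n = 241·30/535 = 13.5140
Stratum 2 (Middle): n = 280; a·d/n = 5·150/280 = 2.6786; b·c/n = 90·35/280 = 11.2500
Stratum 3 (High): n = 248; a·d/n = 15·63/248 = 3.8105; b·c/n = 147·23/248 = 13.6331
OR_MH = (3.3626 + 2.6786 + 3.8105) / (13.5140 + 11.2500 + 13.6331) = 9.8517 / 38.3971 = 0.25657

0.257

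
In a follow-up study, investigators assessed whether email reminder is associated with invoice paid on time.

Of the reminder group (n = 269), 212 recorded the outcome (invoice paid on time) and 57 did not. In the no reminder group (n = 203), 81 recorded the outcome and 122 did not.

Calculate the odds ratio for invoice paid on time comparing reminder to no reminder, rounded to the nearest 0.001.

5.602

From the description: a = 212, b = 57, c = 81, d = 122.
OR = (a·d)/(b·c) = (212 × 122) / (57 × 81) = 25864 / 4617 = 5.60191
The odds of invoice paid on time are about 5.60 times as high in the reminder group.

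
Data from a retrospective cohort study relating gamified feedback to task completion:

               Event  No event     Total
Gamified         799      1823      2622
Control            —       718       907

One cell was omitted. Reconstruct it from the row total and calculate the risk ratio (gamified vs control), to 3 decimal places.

The missing cell is in the unexposed row: 907 − 718 = 189.
So a = 799, b = 1823, c = 189, d = 718.
RR = [a/(a+b)] / [c/(c+d)] = (799/2622) / (189/907) = 0.30473/0.20838 = 1.46238

1.462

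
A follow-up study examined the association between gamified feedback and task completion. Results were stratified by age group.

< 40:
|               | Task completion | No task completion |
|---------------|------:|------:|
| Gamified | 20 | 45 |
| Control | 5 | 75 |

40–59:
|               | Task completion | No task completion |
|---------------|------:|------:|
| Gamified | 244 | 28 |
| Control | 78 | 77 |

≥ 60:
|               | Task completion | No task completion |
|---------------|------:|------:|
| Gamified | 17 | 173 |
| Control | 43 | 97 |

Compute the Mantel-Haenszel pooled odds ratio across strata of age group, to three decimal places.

OR_MH = Σ(aᵢdᵢ/nᵢ) / Σ(bᵢcᵢ/nᵢ), where nᵢ is the stratum total.
Stratum 1 (< 40): n = 145; a·d/n = 20·75/145 = 10.3448; b·c/n = 45·5/145 = 1.5517
Stratum 2 (40–59): n = 427; a·d/n = 244·77/427 = 44.0000; b·c/n = 28·78/427 = 5.1148
Stratum 3 (≥ 60): n = 330; a·d/n = 17·97/330 = 4.9970; b·c/n = 173·43/330 = 22.5424
OR_MH = (10.3448 + 44.0000 + 4.9970) / (1.5517 + 5.1148 + 22.5424) = 59.3418 / 29.2089 = 2.03163

2.032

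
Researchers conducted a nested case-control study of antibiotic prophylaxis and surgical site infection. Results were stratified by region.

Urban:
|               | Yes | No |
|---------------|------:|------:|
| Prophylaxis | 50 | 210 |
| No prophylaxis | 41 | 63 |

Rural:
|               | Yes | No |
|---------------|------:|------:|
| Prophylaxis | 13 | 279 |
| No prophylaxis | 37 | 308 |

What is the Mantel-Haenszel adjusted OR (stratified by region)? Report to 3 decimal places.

OR_MH = Σ(aᵢdᵢ/nᵢ) / Σ(bᵢcᵢ/nᵢ), where nᵢ is the stratum total.
Stratum 1 (Urban): n = 364; a·d/n = 50·63/364 = 8.6538; b·c/n = 210·41/364 = 23.6538
Stratum 2 (Rural): n = 637; a·d/n = 13·308/637 = 6.2857; b·c/n = 279·37/637 = 16.2057
OR_MH = (8.6538 + 6.2857) / (23.6538 + 16.2057) = 14.9396 / 39.8595 = 0.37481

0.375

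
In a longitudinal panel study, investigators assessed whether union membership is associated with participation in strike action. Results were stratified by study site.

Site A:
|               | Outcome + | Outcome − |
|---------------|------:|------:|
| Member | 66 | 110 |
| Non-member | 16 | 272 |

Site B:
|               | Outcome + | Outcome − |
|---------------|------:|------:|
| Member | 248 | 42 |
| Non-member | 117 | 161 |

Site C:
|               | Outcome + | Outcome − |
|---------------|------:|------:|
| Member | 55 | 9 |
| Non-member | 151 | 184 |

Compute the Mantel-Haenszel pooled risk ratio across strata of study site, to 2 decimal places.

2.32

RR_MH = Σ(aᵢ·n₀ᵢ/nᵢ) / Σ(cᵢ·n₁ᵢ/nᵢ), with n₁ᵢ = aᵢ+bᵢ (exposed), n₀ᵢ = cᵢ+dᵢ (unexposed), nᵢ = n₁ᵢ+n₀ᵢ.
Stratum 1 (Site A): n₁ = 176, n₀ = 288, n = 464; a·n₀/n = 66·288/464 = 40.9655; c·n₁/n = 16·176/464 = 6.0690
Stratum 2 (Site B): n₁ = 290, n₀ = 278, n = 568; a·n₀/n = 248·278/568 = 121.3803; c·n₁/n = 117·290/568 = 59.7359
Stratum 3 (Site C): n₁ = 64, n₀ = 335, n = 399; a·n₀/n = 55·335/399 = 46.1779; c·n₁/n = 151·64/399 = 24.2206
RR_MH = (40.9655 + 121.3803 + 46.1779) / (6.0690 + 59.7359 + 24.2206) = 208.5237 / 90.0254 = 2.31628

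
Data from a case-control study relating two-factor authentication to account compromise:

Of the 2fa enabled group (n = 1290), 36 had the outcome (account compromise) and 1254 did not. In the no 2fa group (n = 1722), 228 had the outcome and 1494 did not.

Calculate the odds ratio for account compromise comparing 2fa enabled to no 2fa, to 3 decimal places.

0.188

From the description: a = 36, b = 1254, c = 228, d = 1494.
OR = (a·d)/(b·c) = (36 × 1494) / (1254 × 228) = 53784 / 285912 = 0.18811
Exposure is associated with lower odds of account compromise (OR = 0.19 < 1).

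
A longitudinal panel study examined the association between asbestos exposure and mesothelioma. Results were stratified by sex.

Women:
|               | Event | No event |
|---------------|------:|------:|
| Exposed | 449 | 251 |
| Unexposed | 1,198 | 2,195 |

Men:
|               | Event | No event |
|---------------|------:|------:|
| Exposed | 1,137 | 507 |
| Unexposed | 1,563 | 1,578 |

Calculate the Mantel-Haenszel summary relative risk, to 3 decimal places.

RR_MH = Σ(aᵢ·n₀ᵢ/nᵢ) / Σ(cᵢ·n₁ᵢ/nᵢ), with n₁ᵢ = aᵢ+bᵢ (exposed), n₀ᵢ = cᵢ+dᵢ (unexposed), nᵢ = n₁ᵢ+n₀ᵢ.
Stratum 1 (Women): n₁ = 700, n₀ = 3393, n = 4093; a·n₀/n = 449·3393/4093 = 372.2104; c·n₁/n = 1198·700/4093 = 204.8864
Stratum 2 (Men): n₁ = 1644, n₀ = 3141, n = 4785; a·n₀/n = 1137·3141/4785 = 746.3567; c·n₁/n = 1563·1644/4785 = 537.0056
RR_MH = (372.2104 + 746.3567) / (204.8864 + 537.0056) = 1118.5671 / 741.8920 = 1.50772

1.508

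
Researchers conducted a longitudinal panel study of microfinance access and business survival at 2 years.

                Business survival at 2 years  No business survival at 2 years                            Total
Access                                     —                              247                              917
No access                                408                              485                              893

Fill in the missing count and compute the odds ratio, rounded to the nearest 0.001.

3.224

The missing cell is in the exposed row: 917 − 247 = 670.
So a = 670, b = 247, c = 408, d = 485.
OR = (a·d)/(b·c) = (670 × 485) / (247 × 408) = 324950 / 100776 = 3.22448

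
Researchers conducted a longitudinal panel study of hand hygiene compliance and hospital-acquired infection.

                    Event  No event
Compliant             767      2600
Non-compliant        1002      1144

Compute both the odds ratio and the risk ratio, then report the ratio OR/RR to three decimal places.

0.690

Cells: a = 767, b = 2600, c = 1002, d = 1144.
OR = (767·1144)/(2600·1002) = 877448/2605200 = 0.33681
Risk in exposed = 767/3367 = 0.22780; risk in unexposed = 1002/2146 = 0.46692; RR = 0.48788
OR/RR = 0.33681 / 0.48788 = 0.69034
The outcome is not rare, so the OR lies further from 1 than the RR.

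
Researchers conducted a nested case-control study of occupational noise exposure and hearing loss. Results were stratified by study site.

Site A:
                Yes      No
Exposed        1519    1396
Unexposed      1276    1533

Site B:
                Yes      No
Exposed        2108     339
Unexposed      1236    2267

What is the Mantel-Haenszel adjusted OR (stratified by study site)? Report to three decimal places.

OR_MH = Σ(aᵢdᵢ/nᵢ) / Σ(bᵢcᵢ/nᵢ), where nᵢ is the stratum total.
Stratum 1 (Site A): n = 5724; a·d/n = 1519·1533/5724 = 406.8181; b·c/n = 1396·1276/5724 = 311.1978
Stratum 2 (Site B): n = 5950; a·d/n = 2108·2267/5950 = 803.1657; b·c/n = 339·1236/5950 = 70.4208
OR_MH = (406.8181 + 803.1657) / (311.1978 + 70.4208) = 1209.9838 / 381.6186 = 3.17066

3.171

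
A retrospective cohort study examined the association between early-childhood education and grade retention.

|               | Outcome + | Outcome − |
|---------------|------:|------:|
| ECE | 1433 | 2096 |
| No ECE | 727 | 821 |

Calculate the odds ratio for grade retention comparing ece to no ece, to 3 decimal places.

Cells: a = 1433, b = 2096, c = 727, d = 821.
OR = (a·d)/(b·c) = (1433 × 821) / (2096 × 727) = 1176493 / 1523792 = 0.77208
Exposure is associated with lower odds of grade retention (OR = 0.77 < 1).

0.772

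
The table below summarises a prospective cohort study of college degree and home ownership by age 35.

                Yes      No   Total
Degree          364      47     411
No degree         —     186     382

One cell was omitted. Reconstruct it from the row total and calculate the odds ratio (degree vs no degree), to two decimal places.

7.35

The missing cell is in the unexposed row: 382 − 186 = 196.
So a = 364, b = 47, c = 196, d = 186.
OR = (a·d)/(b·c) = (364 × 186) / (47 × 196) = 67704 / 9212 = 7.34954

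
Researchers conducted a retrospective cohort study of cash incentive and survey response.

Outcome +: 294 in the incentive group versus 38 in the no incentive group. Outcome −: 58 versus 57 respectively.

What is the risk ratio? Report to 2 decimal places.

From the description: a = 294, b = 58, c = 38, d = 57.
Risk in exposed = 294/352 = 0.83523; risk in unexposed = 38/95 = 0.40000.
RR = 0.83523 / 0.40000 = 2.08807
The risk among the exposed is 2.09 times that among the unexposed.

2.09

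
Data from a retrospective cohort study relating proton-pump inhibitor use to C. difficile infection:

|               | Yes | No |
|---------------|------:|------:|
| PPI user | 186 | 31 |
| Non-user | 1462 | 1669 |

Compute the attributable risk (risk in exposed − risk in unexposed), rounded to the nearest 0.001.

Cells: a = 186, b = 31, c = 1462, d = 1669.
Risk in exposed = 186/217 = 0.857143; risk in unexposed = 1462/3131 = 0.466943.
Risk difference = 0.857143 − 0.466943 = 0.390199

0.390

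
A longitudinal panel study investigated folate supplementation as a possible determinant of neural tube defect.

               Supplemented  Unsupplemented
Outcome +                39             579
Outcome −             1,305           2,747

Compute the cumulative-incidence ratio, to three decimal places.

0.167

Reading the table with exposure as columns: a = 39 (Supplemented, case), b = 1305 (Supplemented, non-case), c = 579 (Unsupplemented, case), d = 2747.
Risk in exposed = 39/1344 = 0.02902; risk in unexposed = 579/3326 = 0.17408.
RR = 0.02902 / 0.17408 = 0.16669
The risk is 83% lower among the exposed than among the unexposed.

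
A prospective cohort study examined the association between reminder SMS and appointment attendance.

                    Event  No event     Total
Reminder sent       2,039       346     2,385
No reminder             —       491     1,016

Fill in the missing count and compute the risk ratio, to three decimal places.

The missing cell is in the unexposed row: 1016 − 491 = 525.
So a = 2039, b = 346, c = 525, d = 491.
RR = [a/(a+b)] / [c/(c+d)] = (2039/2385) / (525/1016) = 0.85493/0.51673 = 1.65449

1.654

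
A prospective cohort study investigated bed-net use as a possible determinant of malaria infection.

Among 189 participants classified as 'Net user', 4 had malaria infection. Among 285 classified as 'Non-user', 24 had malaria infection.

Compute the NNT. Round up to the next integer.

16

Risk in treated group = 4/189 = 0.02116; risk in control = 24/285 = 0.08421.
Absolute risk reduction = 0.08421 − 0.02116 = 0.06305
NNT = 1 / ARR = 1 / 0.06305 = 15.861 → round up → 16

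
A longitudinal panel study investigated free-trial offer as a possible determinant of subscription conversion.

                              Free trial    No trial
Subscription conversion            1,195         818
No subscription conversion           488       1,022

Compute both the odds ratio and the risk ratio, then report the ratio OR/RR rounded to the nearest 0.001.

Reading the table with exposure as columns: a = 1195 (Free trial, case), b = 488 (Free trial, non-case), c = 818 (No trial, case), d = 1022.
OR = (1195·1022)/(488·818) = 1221290/399184 = 3.05947
Risk in exposed = 1195/1683 = 0.71004; risk in unexposed = 818/1840 = 0.44457; RR = 1.59716
OR/RR = 3.05947 / 1.59716 = 1.91557
The outcome is not rare, so the OR lies further from 1 than the RR.

1.916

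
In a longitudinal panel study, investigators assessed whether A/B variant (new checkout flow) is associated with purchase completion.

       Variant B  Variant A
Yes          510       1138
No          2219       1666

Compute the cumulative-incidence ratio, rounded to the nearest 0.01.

0.46

Reading the table with exposure as columns: a = 510 (Variant B, case), b = 2219 (Variant B, non-case), c = 1138 (Variant A, case), d = 1666.
Risk in exposed = 510/2729 = 0.18688; risk in unexposed = 1138/2804 = 0.40585.
RR = 0.18688 / 0.40585 = 0.46047
The risk is 54% lower among the exposed than among the unexposed.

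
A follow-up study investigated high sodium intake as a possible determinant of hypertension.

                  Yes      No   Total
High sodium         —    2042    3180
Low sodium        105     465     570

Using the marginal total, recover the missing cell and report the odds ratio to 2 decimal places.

2.47

The missing cell is in the exposed row: 3180 − 2042 = 1138.
So a = 1138, b = 2042, c = 105, d = 465.
OR = (a·d)/(b·c) = (1138 × 465) / (2042 × 105) = 529170 / 214410 = 2.46803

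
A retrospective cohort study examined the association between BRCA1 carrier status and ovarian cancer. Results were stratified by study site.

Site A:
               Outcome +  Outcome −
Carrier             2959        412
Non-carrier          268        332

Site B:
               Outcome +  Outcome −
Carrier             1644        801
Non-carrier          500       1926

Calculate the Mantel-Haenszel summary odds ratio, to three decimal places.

8.156

OR_MH = Σ(aᵢdᵢ/nᵢ) / Σ(bᵢcᵢ/nᵢ), where nᵢ is the stratum total.
Stratum 1 (Site A): n = 3971; a·d/n = 2959·332/3971 = 247.3906; b·c/n = 412·268/3971 = 27.8056
Stratum 2 (Site B): n = 4871; a·d/n = 1644·1926/4871 = 650.0398; b·c/n = 801·500/4871 = 82.2213
OR_MH = (247.3906 + 650.0398) / (27.8056 + 82.2213) = 897.4304 / 110.0269 = 8.15646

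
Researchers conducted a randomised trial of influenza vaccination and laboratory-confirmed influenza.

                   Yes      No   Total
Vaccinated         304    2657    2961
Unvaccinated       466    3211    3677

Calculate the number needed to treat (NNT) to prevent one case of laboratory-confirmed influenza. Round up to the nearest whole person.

42

Risk in treated group = 304/2961 = 0.10267; risk in control = 466/3677 = 0.12673.
Absolute risk reduction = 0.12673 − 0.10267 = 0.02407
NNT = 1 / ARR = 1 / 0.02407 = 41.553 → round up → 42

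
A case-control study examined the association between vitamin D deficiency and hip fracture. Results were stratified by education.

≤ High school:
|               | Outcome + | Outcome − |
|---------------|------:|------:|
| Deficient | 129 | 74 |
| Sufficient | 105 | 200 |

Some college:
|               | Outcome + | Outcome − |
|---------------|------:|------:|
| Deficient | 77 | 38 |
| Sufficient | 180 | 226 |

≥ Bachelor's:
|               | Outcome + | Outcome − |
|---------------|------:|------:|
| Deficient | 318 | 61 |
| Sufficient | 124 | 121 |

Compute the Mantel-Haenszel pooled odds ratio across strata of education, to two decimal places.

OR_MH = Σ(aᵢdᵢ/nᵢ) / Σ(bᵢcᵢ/nᵢ), where nᵢ is the stratum total.
Stratum 1 (≤ High school): n = 508; a·d/n = 129·200/508 = 50.7874; b·c/n = 74·105/508 = 15.2953
Stratum 2 (Some college): n = 521; a·d/n = 77·226/521 = 33.4012; b·c/n = 38·180/521 = 13.1286
Stratum 3 (≥ Bachelor's): n = 624; a·d/n = 318·121/624 = 61.6635; b·c/n = 61·124/624 = 12.1218
OR_MH = (50.7874 + 33.4012 + 61.6635) / (15.2953 + 13.1286 + 12.1218) = 145.8520 / 40.5457 = 3.59723

3.60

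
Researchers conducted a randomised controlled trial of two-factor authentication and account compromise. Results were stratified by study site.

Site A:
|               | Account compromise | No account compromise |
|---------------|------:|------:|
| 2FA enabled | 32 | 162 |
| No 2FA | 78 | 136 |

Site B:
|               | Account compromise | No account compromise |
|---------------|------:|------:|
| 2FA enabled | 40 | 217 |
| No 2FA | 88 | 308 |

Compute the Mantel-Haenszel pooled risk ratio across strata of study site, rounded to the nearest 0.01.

0.57

RR_MH = Σ(aᵢ·n₀ᵢ/nᵢ) / Σ(cᵢ·n₁ᵢ/nᵢ), with n₁ᵢ = aᵢ+bᵢ (exposed), n₀ᵢ = cᵢ+dᵢ (unexposed), nᵢ = n₁ᵢ+n₀ᵢ.
Stratum 1 (Site A): n₁ = 194, n₀ = 214, n = 408; a·n₀/n = 32·214/408 = 16.7843; c·n₁/n = 78·194/408 = 37.0882
Stratum 2 (Site B): n₁ = 257, n₀ = 396, n = 653; a·n₀/n = 40·396/653 = 24.2573; c·n₁/n = 88·257/653 = 34.6340
RR_MH = (16.7843 + 24.2573) / (37.0882 + 34.6340) = 41.0416 / 71.7222 = 0.57223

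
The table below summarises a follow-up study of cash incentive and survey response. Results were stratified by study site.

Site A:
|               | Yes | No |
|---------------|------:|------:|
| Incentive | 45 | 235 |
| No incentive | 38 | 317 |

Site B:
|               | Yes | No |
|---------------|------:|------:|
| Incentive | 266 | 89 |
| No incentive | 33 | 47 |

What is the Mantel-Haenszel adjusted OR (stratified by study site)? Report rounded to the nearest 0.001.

OR_MH = Σ(aᵢdᵢ/nᵢ) / Σ(bᵢcᵢ/nᵢ), where nᵢ is the stratum total.
Stratum 1 (Site A): n = 635; a·d/n = 45·317/635 = 22.4646; b·c/n = 235·38/635 = 14.0630
Stratum 2 (Site B): n = 435; a·d/n = 266·47/435 = 28.7402; b·c/n = 89·33/435 = 6.7517
OR_MH = (22.4646 + 28.7402) / (14.0630 + 6.7517) = 51.2048 / 20.8147 = 2.46003

2.460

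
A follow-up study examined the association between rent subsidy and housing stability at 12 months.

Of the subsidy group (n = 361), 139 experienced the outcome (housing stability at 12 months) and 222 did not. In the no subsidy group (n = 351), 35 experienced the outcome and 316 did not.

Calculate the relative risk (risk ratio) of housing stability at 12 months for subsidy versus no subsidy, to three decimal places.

3.861

From the description: a = 139, b = 222, c = 35, d = 316.
Risk in exposed = 139/361 = 0.38504; risk in unexposed = 35/351 = 0.09972.
RR = 0.38504 / 0.09972 = 3.86142
The risk among the exposed is 3.86 times that among the unexposed.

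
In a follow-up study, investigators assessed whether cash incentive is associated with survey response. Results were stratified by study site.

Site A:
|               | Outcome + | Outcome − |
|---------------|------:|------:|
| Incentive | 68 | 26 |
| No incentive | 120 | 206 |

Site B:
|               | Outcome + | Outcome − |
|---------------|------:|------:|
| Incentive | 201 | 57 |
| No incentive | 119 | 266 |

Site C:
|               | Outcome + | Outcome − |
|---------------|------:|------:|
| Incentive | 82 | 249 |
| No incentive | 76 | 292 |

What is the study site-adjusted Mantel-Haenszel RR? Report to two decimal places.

1.96

RR_MH = Σ(aᵢ·n₀ᵢ/nᵢ) / Σ(cᵢ·n₁ᵢ/nᵢ), with n₁ᵢ = aᵢ+bᵢ (exposed), n₀ᵢ = cᵢ+dᵢ (unexposed), nᵢ = n₁ᵢ+n₀ᵢ.
Stratum 1 (Site A): n₁ = 94, n₀ = 326, n = 420; a·n₀/n = 68·326/420 = 52.7810; c·n₁/n = 120·94/420 = 26.8571
Stratum 2 (Site B): n₁ = 258, n₀ = 385, n = 643; a·n₀/n = 201·385/643 = 120.3499; c·n₁/n = 119·258/643 = 47.7481
Stratum 3 (Site C): n₁ = 331, n₀ = 368, n = 699; a·n₀/n = 82·368/699 = 43.1702; c·n₁/n = 76·331/699 = 35.9886
RR_MH = (52.7810 + 120.3499 + 43.1702) / (26.8571 + 47.7481 + 35.9886) = 216.3011 / 110.5938 = 1.95582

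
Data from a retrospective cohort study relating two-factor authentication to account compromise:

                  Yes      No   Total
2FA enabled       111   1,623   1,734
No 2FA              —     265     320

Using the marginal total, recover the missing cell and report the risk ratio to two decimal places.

The missing cell is in the unexposed row: 320 − 265 = 55.
So a = 111, b = 1623, c = 55, d = 265.
RR = [a/(a+b)] / [c/(c+d)] = (111/1734) / (55/320) = 0.06401/0.17188 = 0.37244

0.37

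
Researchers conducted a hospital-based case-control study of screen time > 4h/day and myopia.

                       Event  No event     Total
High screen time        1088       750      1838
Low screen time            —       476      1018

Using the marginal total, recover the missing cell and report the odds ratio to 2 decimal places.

1.27

The missing cell is in the unexposed row: 1018 − 476 = 542.
So a = 1088, b = 750, c = 542, d = 476.
OR = (a·d)/(b·c) = (1088 × 476) / (750 × 542) = 517888 / 406500 = 1.27402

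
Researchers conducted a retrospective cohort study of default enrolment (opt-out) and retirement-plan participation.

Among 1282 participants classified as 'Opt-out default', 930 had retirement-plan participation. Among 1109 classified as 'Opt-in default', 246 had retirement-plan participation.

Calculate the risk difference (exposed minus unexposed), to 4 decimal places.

From the description: a = 930, b = 352, c = 246, d = 863.
Risk in exposed = 930/1282 = 0.725429; risk in unexposed = 246/1109 = 0.221821.
Risk difference = 0.725429 − 0.221821 = 0.503608

0.5036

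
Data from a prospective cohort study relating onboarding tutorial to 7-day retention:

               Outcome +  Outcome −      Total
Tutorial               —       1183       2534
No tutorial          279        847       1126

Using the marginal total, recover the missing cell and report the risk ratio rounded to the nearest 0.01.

The missing cell is in the exposed row: 2534 − 1183 = 1351.
So a = 1351, b = 1183, c = 279, d = 847.
RR = [a/(a+b)] / [c/(c+d)] = (1351/2534) / (279/1126) = 0.53315/0.24778 = 2.15171

2.15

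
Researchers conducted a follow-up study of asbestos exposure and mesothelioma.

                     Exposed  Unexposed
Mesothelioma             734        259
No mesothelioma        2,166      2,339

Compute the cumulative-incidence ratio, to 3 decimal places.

Reading the table with exposure as columns: a = 734 (Exposed, case), b = 2166 (Exposed, non-case), c = 259 (Unexposed, case), d = 2339.
Risk in exposed = 734/2900 = 0.25310; risk in unexposed = 259/2598 = 0.09969.
RR = 0.25310 / 0.09969 = 2.53885
The risk among the exposed is 2.54 times that among the unexposed.

2.539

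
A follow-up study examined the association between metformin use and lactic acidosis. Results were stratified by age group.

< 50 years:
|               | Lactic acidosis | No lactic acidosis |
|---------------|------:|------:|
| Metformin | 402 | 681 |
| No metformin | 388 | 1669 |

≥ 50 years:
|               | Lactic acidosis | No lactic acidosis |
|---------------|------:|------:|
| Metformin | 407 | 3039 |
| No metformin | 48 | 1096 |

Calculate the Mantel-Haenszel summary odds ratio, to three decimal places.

2.681

OR_MH = Σ(aᵢdᵢ/nᵢ) / Σ(bᵢcᵢ/nᵢ), where nᵢ is the stratum total.
Stratum 1 (< 50 years): n = 3140; a·d/n = 402·1669/3140 = 213.6745; b·c/n = 681·388/3140 = 84.1490
Stratum 2 (≥ 50 years): n = 4590; a·d/n = 407·1096/4590 = 97.1834; b·c/n = 3039·48/4590 = 31.7804
OR_MH = (213.6745 + 97.1834) / (84.1490 + 31.7804) = 310.8580 / 115.9294 = 2.68144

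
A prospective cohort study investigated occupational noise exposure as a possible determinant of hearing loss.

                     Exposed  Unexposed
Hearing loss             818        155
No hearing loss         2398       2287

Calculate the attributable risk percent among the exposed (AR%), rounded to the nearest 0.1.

75.0

Reading the table with exposure as columns: a = 818 (Exposed, case), b = 2398 (Exposed, non-case), c = 155 (Unexposed, case), d = 2287.
Risk in exposed = 818/3216 = 0.25435; risk in unexposed = 155/2442 = 0.06347.
RR = 0.25435/0.06347 = 4.00729
AR% = (RR − 1)/RR × 100 = (4.00729 − 1)/4.00729 × 100 = 75.0455%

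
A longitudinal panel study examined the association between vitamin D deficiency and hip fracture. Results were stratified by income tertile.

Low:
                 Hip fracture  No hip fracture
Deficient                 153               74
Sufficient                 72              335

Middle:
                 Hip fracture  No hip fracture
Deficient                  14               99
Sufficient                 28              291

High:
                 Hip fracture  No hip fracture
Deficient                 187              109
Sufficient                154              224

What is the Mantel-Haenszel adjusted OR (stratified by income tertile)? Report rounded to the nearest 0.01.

3.84

OR_MH = Σ(aᵢdᵢ/nᵢ) / Σ(bᵢcᵢ/nᵢ), where nᵢ is the stratum total.
Stratum 1 (Low): n = 634; a·d/n = 153·335/634 = 80.8438; b·c/n = 74·72/634 = 8.4038
Stratum 2 (Middle): n = 432; a·d/n = 14·291/432 = 9.4306; b·c/n = 99·28/432 = 6.4167
Stratum 3 (High): n = 674; a·d/n = 187·224/674 = 62.1484; b·c/n = 109·154/674 = 24.9050
OR_MH = (80.8438 + 9.4306 + 62.1484) / (8.4038 + 6.4167 + 24.9050) = 152.4228 / 39.7255 = 3.83690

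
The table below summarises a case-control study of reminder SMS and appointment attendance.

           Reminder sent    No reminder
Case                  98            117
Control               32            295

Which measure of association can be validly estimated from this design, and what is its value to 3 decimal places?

Reading the table with exposure as columns: a = 98 (Reminder sent, case), b = 32 (Reminder sent, non-case), c = 117 (No reminder, case), d = 295.
This is a case-control study: participants were sampled on outcome status, so risks in the source population cannot be estimated directly — relative risk is not valid here. The odds ratio is the appropriate measure.
OR = (a·d)/(b·c) = (98 × 295) / (32 × 117) = 28910 / 3744 = 7.72169

7.722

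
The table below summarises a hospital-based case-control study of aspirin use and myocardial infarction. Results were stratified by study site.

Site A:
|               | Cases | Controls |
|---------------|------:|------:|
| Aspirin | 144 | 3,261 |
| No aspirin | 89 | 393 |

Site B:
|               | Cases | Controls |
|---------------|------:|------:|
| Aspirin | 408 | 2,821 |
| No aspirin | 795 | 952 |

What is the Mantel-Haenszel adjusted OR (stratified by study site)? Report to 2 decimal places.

0.18

OR_MH = Σ(aᵢdᵢ/nᵢ) / Σ(bᵢcᵢ/nᵢ), where nᵢ is the stratum total.
Stratum 1 (Site A): n = 3887; a·d/n = 144·393/3887 = 14.5593; b·c/n = 3261·89/3887 = 74.6666
Stratum 2 (Site B): n = 4976; a·d/n = 408·952/4976 = 78.0579; b·c/n = 2821·795/4976 = 450.7024
OR_MH = (14.5593 + 78.0579) / (74.6666 + 450.7024) = 92.6172 / 525.3690 = 0.17629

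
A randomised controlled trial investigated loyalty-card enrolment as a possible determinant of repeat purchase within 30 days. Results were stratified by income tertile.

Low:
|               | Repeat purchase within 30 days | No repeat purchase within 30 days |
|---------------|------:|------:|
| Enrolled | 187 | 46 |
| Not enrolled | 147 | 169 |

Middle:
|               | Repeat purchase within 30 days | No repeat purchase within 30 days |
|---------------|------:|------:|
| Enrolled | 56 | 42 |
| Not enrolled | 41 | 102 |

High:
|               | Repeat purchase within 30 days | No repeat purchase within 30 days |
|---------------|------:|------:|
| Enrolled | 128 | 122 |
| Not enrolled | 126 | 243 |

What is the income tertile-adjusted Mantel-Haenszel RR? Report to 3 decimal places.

1.671

RR_MH = Σ(aᵢ·n₀ᵢ/nᵢ) / Σ(cᵢ·n₁ᵢ/nᵢ), with n₁ᵢ = aᵢ+bᵢ (exposed), n₀ᵢ = cᵢ+dᵢ (unexposed), nᵢ = n₁ᵢ+n₀ᵢ.
Stratum 1 (Low): n₁ = 233, n₀ = 316, n = 549; a·n₀/n = 187·316/549 = 107.6357; c·n₁/n = 147·233/549 = 62.3880
Stratum 2 (Middle): n₁ = 98, n₀ = 143, n = 241; a·n₀/n = 56·143/241 = 33.2282; c·n₁/n = 41·98/241 = 16.6722
Stratum 3 (High): n₁ = 250, n₀ = 369, n = 619; a·n₀/n = 128·369/619 = 76.3037; c·n₁/n = 126·250/619 = 50.8885
RR_MH = (107.6357 + 33.2282 + 76.3037) / (62.3880 + 16.6722 + 50.8885) = 217.1676 / 129.9487 = 1.67118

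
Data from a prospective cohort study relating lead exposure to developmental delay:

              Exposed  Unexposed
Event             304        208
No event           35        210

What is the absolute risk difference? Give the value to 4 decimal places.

0.3991

Reading the table with exposure as columns: a = 304 (Exposed, case), b = 35 (Exposed, non-case), c = 208 (Unexposed, case), d = 210.
Risk in exposed = 304/339 = 0.896755; risk in unexposed = 208/418 = 0.497608.
Risk difference = 0.896755 − 0.497608 = 0.399148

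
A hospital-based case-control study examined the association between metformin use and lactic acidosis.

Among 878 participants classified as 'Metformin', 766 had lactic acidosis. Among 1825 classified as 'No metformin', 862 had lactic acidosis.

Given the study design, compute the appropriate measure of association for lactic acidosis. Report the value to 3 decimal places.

From the description: a = 766, b = 112, c = 862, d = 963.
This is a hospital-based case-control study: participants were sampled on outcome status, so risks in the source population cannot be estimated directly — relative risk is not valid here. The odds ratio is the appropriate measure.
OR = (a·d)/(b·c) = (766 × 963) / (112 × 862) = 737658 / 96544 = 7.64064

7.641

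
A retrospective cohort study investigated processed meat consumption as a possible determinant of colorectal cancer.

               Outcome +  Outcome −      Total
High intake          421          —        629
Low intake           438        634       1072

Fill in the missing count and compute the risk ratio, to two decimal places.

The missing cell is in the exposed row: 629 − 421 = 208.
So a = 421, b = 208, c = 438, d = 634.
RR = [a/(a+b)] / [c/(c+d)] = (421/629) / (438/1072) = 0.66932/0.40858 = 1.63814

1.64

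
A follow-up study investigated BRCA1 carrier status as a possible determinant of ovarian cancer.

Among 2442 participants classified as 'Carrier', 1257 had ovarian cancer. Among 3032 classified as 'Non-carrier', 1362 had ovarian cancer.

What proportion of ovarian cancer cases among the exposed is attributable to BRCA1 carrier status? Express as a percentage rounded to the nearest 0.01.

From the description: a = 1257, b = 1185, c = 1362, d = 1670.
Risk in exposed = 1257/2442 = 0.51474; risk in unexposed = 1362/3032 = 0.44921.
RR = 0.51474/0.44921 = 1.14589
AR% = (RR − 1)/RR × 100 = (1.14589 − 1)/1.14589 × 100 = 12.7313%

12.73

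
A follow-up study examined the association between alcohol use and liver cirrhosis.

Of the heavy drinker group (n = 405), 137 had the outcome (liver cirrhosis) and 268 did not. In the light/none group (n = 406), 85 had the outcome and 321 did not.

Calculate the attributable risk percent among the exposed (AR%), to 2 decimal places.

From the description: a = 137, b = 268, c = 85, d = 321.
Risk in exposed = 137/405 = 0.33827; risk in unexposed = 85/406 = 0.20936.
RR = 0.33827/0.20936 = 1.61574
AR% = (RR − 1)/RR × 100 = (1.61574 − 1)/1.61574 × 100 = 38.1090%

38.11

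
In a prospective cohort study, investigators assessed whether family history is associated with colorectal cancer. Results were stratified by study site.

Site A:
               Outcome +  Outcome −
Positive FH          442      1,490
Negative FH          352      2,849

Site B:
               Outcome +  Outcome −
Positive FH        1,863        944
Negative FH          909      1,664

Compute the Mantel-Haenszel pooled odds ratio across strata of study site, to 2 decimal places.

3.14

OR_MH = Σ(aᵢdᵢ/nᵢ) / Σ(bᵢcᵢ/nᵢ), where nᵢ is the stratum total.
Stratum 1 (Site A): n = 5133; a·d/n = 442·2849/5133 = 245.3259; b·c/n = 1490·352/5133 = 102.1781
Stratum 2 (Site B): n = 5380; a·d/n = 1863·1664/5380 = 576.2141; b·c/n = 944·909/5380 = 159.4974
OR_MH = (245.3259 + 576.2141) / (102.1781 + 159.4974) = 821.5401 / 261.6755 = 3.13954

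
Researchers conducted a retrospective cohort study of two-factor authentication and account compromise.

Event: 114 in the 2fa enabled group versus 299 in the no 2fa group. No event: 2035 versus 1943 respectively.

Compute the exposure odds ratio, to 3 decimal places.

0.364

From the description: a = 114, b = 2035, c = 299, d = 1943.
OR = (a·d)/(b·c) = (114 × 1943) / (2035 × 299) = 221502 / 608465 = 0.36403
Exposure is associated with lower odds of account compromise (OR = 0.36 < 1).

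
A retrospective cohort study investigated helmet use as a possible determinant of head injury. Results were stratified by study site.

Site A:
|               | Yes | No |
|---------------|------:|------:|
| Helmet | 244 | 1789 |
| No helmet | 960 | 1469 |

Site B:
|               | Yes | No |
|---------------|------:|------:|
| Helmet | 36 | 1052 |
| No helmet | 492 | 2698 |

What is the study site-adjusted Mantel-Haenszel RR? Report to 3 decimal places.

0.284

RR_MH = Σ(aᵢ·n₀ᵢ/nᵢ) / Σ(cᵢ·n₁ᵢ/nᵢ), with n₁ᵢ = aᵢ+bᵢ (exposed), n₀ᵢ = cᵢ+dᵢ (unexposed), nᵢ = n₁ᵢ+n₀ᵢ.
Stratum 1 (Site A): n₁ = 2033, n₀ = 2429, n = 4462; a·n₀/n = 244·2429/4462 = 132.8274; c·n₁/n = 960·2033/4462 = 437.4003
Stratum 2 (Site B): n₁ = 1088, n₀ = 3190, n = 4278; a·n₀/n = 36·3190/4278 = 26.8443; c·n₁/n = 492·1088/4278 = 125.1276
RR_MH = (132.8274 + 26.8443) / (437.4003 + 125.1276) = 159.6718 / 562.5279 = 0.28385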